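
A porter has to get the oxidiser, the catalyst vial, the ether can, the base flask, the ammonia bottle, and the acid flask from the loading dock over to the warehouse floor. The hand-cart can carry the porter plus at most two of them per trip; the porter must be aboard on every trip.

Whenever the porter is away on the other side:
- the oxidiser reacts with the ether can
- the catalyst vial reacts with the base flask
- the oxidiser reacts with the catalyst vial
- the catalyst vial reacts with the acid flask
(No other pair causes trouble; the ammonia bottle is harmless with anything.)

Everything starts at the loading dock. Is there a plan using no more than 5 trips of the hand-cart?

Counting alone: the porter can take at most 2 across per trip to the warehouse floor, so moving all 6 needs at least 3 loaded trips out, with a return between consecutive ones — at least 5 crossings.
The safety rule pushes this higher. Following every safe sequence of crossings, the most of the 6 that can be at the warehouse floor as the hand-cart arrives there on crossing 5 is 5 — never all 6.
So the move cannot be finished within 5 crossings. (The shortest complete plan takes 7:)
1. Porter goes to the warehouse floor with the catalyst vial and the oxidiser.  [the loading dock: the acid flask, the ammonia bottle, the base flask, the ether can | the warehouse floor: the catalyst vial, the oxidiser]
2. Porter goes back to the loading dock with the oxidiser.  [the loading dock: the acid flask, the ammonia bottle, the base flask, the ether can, the oxidiser | the warehouse floor: the catalyst vial]
3. Porter goes to the warehouse floor with the base flask and the oxidiser.  [the loading dock: the acid flask, the ammonia bottle, the ether can | the warehouse floor: the base flask, the catalyst vial, the oxidiser]
4. Porter goes back to the loading dock with the catalyst vial.  [the loading dock: the acid flask, the ammonia bottle, the catalyst vial, the ether can | the warehouse floor: the base flask, the oxidiser]
5. Porter goes to the warehouse floor with the acid flask and the ammonia bottle.  [the loading dock: the catalyst vial, the ether can | the warehouse floor: the acid flask, the ammonia bottle, the base flask, the oxidiser]
6. Porter goes back to the loading dock alone.  [the loading dock: the catalyst vial, the ether can | the warehouse floor: the acid flask, the ammonia bottle, the base flask, the oxidiser]
7. Porter goes to the warehouse floor with the catalyst vial and the ether can.  [the loading dock: — | the warehouse floor: the acid flask, the ammonia bottle, the base flask, the catalyst vial, the ether can, the oxidiser]

No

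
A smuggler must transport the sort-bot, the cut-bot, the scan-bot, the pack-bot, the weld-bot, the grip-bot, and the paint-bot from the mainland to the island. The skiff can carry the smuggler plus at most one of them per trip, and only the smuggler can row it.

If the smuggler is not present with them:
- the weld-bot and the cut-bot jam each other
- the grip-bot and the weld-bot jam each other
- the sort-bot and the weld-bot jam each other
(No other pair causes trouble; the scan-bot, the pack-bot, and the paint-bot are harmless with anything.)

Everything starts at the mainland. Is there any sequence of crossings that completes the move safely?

Following every safe sequence of crossings from the start, the most of the 7 that can be at the island as the skiff arrives there on crossings 1, 3, 5, 7, 9 is 1, 2, 3, 4, 5 respectively; the best ever achieved is 5 of 7.
From crossing 11 on, no configuration arises that was not already reachable earlier: only 72 distinct safe configurations (who is on which side, and where the skiff is) can ever be reached, none of them has everyone across, and every continuation just revisits them. So no valid plan exists.

No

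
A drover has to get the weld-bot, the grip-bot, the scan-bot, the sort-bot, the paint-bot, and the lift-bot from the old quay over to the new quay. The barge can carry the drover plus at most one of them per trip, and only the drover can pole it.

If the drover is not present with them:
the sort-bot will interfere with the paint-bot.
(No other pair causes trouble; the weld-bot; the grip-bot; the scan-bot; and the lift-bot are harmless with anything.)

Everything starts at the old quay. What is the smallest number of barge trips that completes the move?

11

Counting alone: the drover can take at most 1 across per trip to the new quay, so moving all 6 needs at least 6 loaded trips out, with a return between consecutive ones — at least 11 crossings.
The plan below uses exactly 11 crossings, so it is optimal:
1. Drover goes to the new quay with the sort-bot.  [the old quay: the grip-bot, the lift-bot, the paint-bot, the scan-bot, the weld-bot | the new quay: the sort-bot]
2. Drover goes back to the old quay alone.  [the old quay: the grip-bot, the lift-bot, the paint-bot, the scan-bot, the weld-bot | the new quay: the sort-bot]
3. Drover goes to the new quay with the weld-bot.  [the old quay: the grip-bot, the lift-bot, the paint-bot, the scan-bot | the new quay: the sort-bot, the weld-bot]
4. Drover goes back to the old quay alone.  [the old quay: the grip-bot, the lift-bot, the paint-bot, the scan-bot | the new quay: the sort-bot, the weld-bot]
5. Drover goes to the new quay with the grip-bot.  [the old quay: the lift-bot, the paint-bot, the scan-bot | the new quay: the grip-bot, the sort-bot, the weld-bot]
6. Drover goes back to the old quay alone.  [the old quay: the lift-bot, the paint-bot, the scan-bot | the new quay: the grip-bot, the sort-bot, the weld-bot]
7. Drover goes to the new quay with the scan-bot.  [the old quay: the lift-bot, the paint-bot | the new quay: the grip-bot, the scan-bot, the sort-bot, the weld-bot]
8. Drover goes back to the old quay alone.  [the old quay: the lift-bot, the paint-bot | the new quay: the grip-bot, the scan-bot, the sort-bot, the weld-bot]
9. Drover goes to the new quay with the lift-bot.  [the old quay: the paint-bot | the new quay: the grip-bot, the lift-bot, the scan-bot, the sort-bot, the weld-bot]
10. Drover goes back to the old quay alone.  [the old quay: the paint-bot | the new quay: the grip-bot, the lift-bot, the scan-bot, the sort-bot, the weld-bot]
11. Drover goes to the new quay with the paint-bot.  [the old quay: — | the new quay: the grip-bot, the lift-bot, the paint-bot, the scan-bot, the sort-bot, the weld-bot]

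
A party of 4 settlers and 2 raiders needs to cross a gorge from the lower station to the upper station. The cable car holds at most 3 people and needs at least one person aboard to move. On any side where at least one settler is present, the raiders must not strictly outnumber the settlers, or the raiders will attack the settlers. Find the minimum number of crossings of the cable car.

5

Counting alone: each trip to the upper station takes at most 3 across and each return brings at least 1 back, so after t trips out (and t−1 returns) at most 3t − (t−1) of the 6 are across; that first reaches 6 at t = 3, so at least 5 crossings are needed.
The plan below uses exactly 5 crossings, so it is optimal:
1. 2 raiders → the upper station.  (the lower station: 4S 0R; the upper station: 0S 2R)
2. 1 raider ← the lower station.  (the lower station: 4S 1R; the upper station: 0S 1R)
3. 2 settlers and 1 raider → the upper station.  (the lower station: 2S 0R; the upper station: 2S 2R)
4. 1 raider ← the lower station.  (the lower station: 2S 1R; the upper station: 2S 1R)
5. 2 settlers and 1 raider → the upper station.  (the lower station: 0S 0R; the upper station: 4S 2R)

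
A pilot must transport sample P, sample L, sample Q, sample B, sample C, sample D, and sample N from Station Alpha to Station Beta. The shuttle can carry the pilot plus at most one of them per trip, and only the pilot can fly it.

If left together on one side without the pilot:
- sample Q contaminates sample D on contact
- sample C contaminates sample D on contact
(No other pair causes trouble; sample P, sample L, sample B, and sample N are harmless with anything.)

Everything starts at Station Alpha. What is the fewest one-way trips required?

Counting alone: the pilot can take at most 1 across per trip to Station Beta, so moving all 7 needs at least 7 loaded trips out, with a return between consecutive ones — at least 13 crossings.
The safety rule pushes this higher. Following every safe sequence of crossings, the most of the 7 that can be at Station Beta as the shuttle arrives there on crossing 13 is 6 — never all 7.
So no plan with fewer than 15 crossings exists, and this one achieves 15:
1. Pilot goes to Station Beta with sample D.
2. Pilot goes back to Station Alpha alone.
3. Pilot goes to Station Beta with sample P.
4. Pilot goes back to Station Alpha alone.
5. Pilot goes to Station Beta with sample L.
6. Pilot goes back to Station Alpha alone.
7. Pilot goes to Station Beta with sample Q.
8. Pilot goes back to Station Alpha with sample D.
9. Pilot goes to Station Beta with sample C.
10. Pilot goes back to Station Alpha alone.
11. Pilot goes to Station Beta with sample B.
12. Pilot goes back to Station Alpha alone.
13. Pilot goes to Station Beta with sample N.
14. Pilot goes back to Station Alpha alone.
15. Pilot goes to Station Beta with sample D.

15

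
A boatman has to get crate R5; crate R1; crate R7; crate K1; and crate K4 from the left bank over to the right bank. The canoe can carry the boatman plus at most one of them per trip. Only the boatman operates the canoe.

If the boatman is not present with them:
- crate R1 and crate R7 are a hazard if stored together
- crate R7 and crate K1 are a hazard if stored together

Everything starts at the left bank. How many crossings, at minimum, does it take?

Counting alone: the boatman can take at most 1 across per trip to the right bank, so moving all 5 needs at least 5 loaded trips out, with a return between consecutive ones — at least 9 crossings.
The safety rule pushes this higher. Following every safe sequence of crossings, the most of the 5 that can be at the right bank as the canoe arrives there on crossing 9 is 4 — never all 5.
So no plan with fewer than 11 crossings exists, and this one achieves 11:
1. Boatman goes to the right bank with crate R7.  [the left bank: crate K1, crate K4, crate R1, crate R5 | the right bank: crate R7]
2. Boatman goes back to the left bank alone.  [the left bank: crate K1, crate K4, crate R1, crate R5 | the right bank: crate R7]
3. Boatman goes to the right bank with crate R5.  [the left bank: crate K1, crate K4, crate R1 | the right bank: crate R5, crate R7]
4. Boatman goes back to the left bank alone.  [the left bank: crate K1, crate K4, crate R1 | the right bank: crate R5, crate R7]
5. Boatman goes to the right bank with crate R1.  [the left bank: crate K1, crate K4 | the right bank: crate R1, crate R5, crate R7]
6. Boatman goes back to the left bank with crate R7.  [the left bank: crate K1, crate K4, crate R7 | the right bank: crate R1, crate R5]
7. Boatman goes to the right bank with crate K1.  [the left bank: crate K4, crate R7 | the right bank: crate K1, crate R1, crate R5]
8. Boatman goes back to the left bank alone.  [the left bank: crate K4, crate R7 | the right bank: crate K1, crate R1, crate R5]
9. Boatman goes to the right bank with crate K4.  [the left bank: crate R7 | the right bank: crate K1, crate K4, crate R1, crate R5]
10. Boatman goes back to the left bank alone.  [the left bank: crate R7 | the right bank: crate K1, crate K4, crate R1, crate R5]
11. Boatman goes to the right bank with crate R7.  [the left bank: — | the right bank: crate K1, crate K4, crate R1, crate R5, crate R7]

11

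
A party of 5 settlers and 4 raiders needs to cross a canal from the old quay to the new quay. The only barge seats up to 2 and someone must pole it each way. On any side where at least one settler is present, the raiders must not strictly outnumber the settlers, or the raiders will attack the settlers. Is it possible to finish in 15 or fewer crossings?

Yes

Yes — this plan uses 15 crossings (≤ 15):
1. 2 raiders → the new quay.  (the old quay: 5S 2R; the new quay: 0S 2R)
2. 1 raider ← the old quay.  (the old quay: 5S 3R; the new quay: 0S 1R)
3. 2 raiders → the new quay.  (the old quay: 5S 1R; the new quay: 0S 3R)
4. 1 raider ← the old quay.  (the old quay: 5S 2R; the new quay: 0S 2R)
5. 2 settlers → the new quay.  (the old quay: 3S 2R; the new quay: 2S 2R)
6. 1 raider ← the old quay.  (the old quay: 3S 3R; the new quay: 2S 1R)
7. 1 settler and 1 raider → the new quay.  (the old quay: 2S 2R; the new quay: 3S 2R)
8. 1 settler ← the old quay.  (the old quay: 3S 2R; the new quay: 2S 2R)
9. 1 settler and 1 raider → the new quay.  (the old quay: 2S 1R; the new quay: 3S 3R)
10. 1 raider ← the old quay.  (the old quay: 2S 2R; the new quay: 3S 2R)
11. 1 settler and 1 raider → the new quay.  (the old quay: 1S 1R; the new quay: 4S 3R)
12. 1 settler ← the old quay.  (the old quay: 2S 1R; the new quay: 3S 3R)
13. 1 settler and 1 raider → the new quay.  (the old quay: 1S 0R; the new quay: 4S 4R)
14. 1 raider ← the old quay.  (the old quay: 1S 1R; the new quay: 4S 3R)
15. 1 settler and 1 raider → the new quay.  (the old quay: 0S 0R; the new quay: 5S 4R)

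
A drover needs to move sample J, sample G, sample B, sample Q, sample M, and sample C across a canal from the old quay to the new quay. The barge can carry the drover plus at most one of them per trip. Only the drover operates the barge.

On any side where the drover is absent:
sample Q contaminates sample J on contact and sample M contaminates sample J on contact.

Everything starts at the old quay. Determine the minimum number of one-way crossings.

13

Counting alone: the drover can take at most 1 across per trip to the new quay, so moving all 6 needs at least 6 loaded trips out, with a return between consecutive ones — at least 11 crossings.
The safety rule pushes this higher. Following every safe sequence of crossings, the most of the 6 that can be at the new quay as the barge arrives there on crossing 11 is 5 — never all 6.
So no plan with fewer than 13 crossings exists, and this one achieves 13:
1. Drover goes to the new quay with sample J.  [the old quay: sample B, sample C, sample G, sample M, sample Q | the new quay: sample J]
2. Drover goes back to the old quay alone.  [the old quay: sample B, sample C, sample G, sample M, sample Q | the new quay: sample J]
3. Drover goes to the new quay with sample G.  [the old quay: sample B, sample C, sample M, sample Q | the new quay: sample G, sample J]
4. Drover goes back to the old quay alone.  [the old quay: sample B, sample C, sample M, sample Q | the new quay: sample G, sample J]
5. Drover goes to the new quay with sample B.  [the old quay: sample C, sample M, sample Q | the new quay: sample B, sample G, sample J]
6. Drover goes back to the old quay alone.  [the old quay: sample C, sample M, sample Q | the new quay: sample B, sample G, sample J]
7. Drover goes to the new quay with sample Q.  [the old quay: sample C, sample M | the new quay: sample B, sample G, sample J, sample Q]
8. Drover goes back to the old quay with sample J.  [the old quay: sample C, sample J, sample M | the new quay: sample B, sample G, sample Q]
9. Drover goes to the new quay with sample M.  [the old quay: sample C, sample J | the new quay: sample B, sample G, sample M, sample Q]
10. Drover goes back to the old quay alone.  [the old quay: sample C, sample J | the new quay: sample B, sample G, sample M, sample Q]
11. Drover goes to the new quay with sample C.  [the old quay: sample J | the new quay: sample B, sample C, sample G, sample M, sample Q]
12. Drover goes back to the old quay alone.  [the old quay: sample J | the new quay: sample B, sample C, sample G, sample M, sample Q]
13. Drover goes to the new quay with sample J.  [the old quay: — | the new quay: sample B, sample C, sample G, sample J, sample M, sample Q]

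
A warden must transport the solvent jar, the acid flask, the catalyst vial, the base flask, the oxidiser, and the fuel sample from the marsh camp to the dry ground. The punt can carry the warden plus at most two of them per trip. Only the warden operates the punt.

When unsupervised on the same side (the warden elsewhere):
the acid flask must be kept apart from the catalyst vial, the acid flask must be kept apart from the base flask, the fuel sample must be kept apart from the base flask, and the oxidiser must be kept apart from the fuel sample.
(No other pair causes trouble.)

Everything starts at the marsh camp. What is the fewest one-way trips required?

7

Counting alone: the warden can take at most 2 across per trip to the dry ground, so moving all 6 needs at least 3 loaded trips out, with a return between consecutive ones — at least 5 crossings.
The safety rule pushes this higher. Following every safe sequence of crossings, the most of the 6 that can be at the dry ground as the punt arrives there on crossing 5 is 5 — never all 6.
So no plan with fewer than 7 crossings exists, and this one achieves 7:
1. Warden goes to the dry ground with the acid flask and the fuel sample.  [the marsh camp: the base flask, the catalyst vial, the oxidiser, the solvent jar | the dry ground: the acid flask, the fuel sample]
2. Warden goes back to the marsh camp alone.  [the marsh camp: the base flask, the catalyst vial, the oxidiser, the solvent jar | the dry ground: the acid flask, the fuel sample]
3. Warden goes to the dry ground with the catalyst vial and the solvent jar.  [the marsh camp: the base flask, the oxidiser | the dry ground: the acid flask, the catalyst vial, the fuel sample, the solvent jar]
4. Warden goes back to the marsh camp with the acid flask.  [the marsh camp: the acid flask, the base flask, the oxidiser | the dry ground: the catalyst vial, the fuel sample, the solvent jar]
5. Warden goes to the dry ground with the base flask and the oxidiser.  [the marsh camp: the acid flask | the dry ground: the base flask, the catalyst vial, the fuel sample, the oxidiser, the solvent jar]
6. Warden goes back to the marsh camp with the fuel sample.  [the marsh camp: the acid flask, the fuel sample | the dry ground: the base flask, the catalyst vial, the oxidiser, the solvent jar]
7. Warden goes to the dry ground with the acid flask and the fuel sample.  [the marsh camp: — | the dry ground: the acid flask, the base flask, the catalyst vial, the fuel sample, the oxidiser, the solvent jar]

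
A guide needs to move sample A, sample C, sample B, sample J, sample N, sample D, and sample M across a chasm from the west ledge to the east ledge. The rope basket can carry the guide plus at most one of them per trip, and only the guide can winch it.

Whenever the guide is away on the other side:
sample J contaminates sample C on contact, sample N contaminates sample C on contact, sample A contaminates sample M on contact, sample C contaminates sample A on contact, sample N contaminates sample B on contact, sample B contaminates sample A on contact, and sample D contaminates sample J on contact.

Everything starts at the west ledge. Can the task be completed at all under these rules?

No

Whatever the first load, the items left behind include a forbidden pair without the guide. No opening move is safe, so no plan exists.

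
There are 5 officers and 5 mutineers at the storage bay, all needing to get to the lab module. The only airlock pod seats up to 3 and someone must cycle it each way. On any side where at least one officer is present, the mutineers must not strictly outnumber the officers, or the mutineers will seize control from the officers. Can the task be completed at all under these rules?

Yes

1. 2 mutineers → the lab module.  (the storage bay: 5O 3M; the lab module: 0O 2M)
2. 1 mutineer ← the storage bay.  (the storage bay: 5O 4M; the lab module: 0O 1M)
3. 3 mutineers → the lab module.  (the storage bay: 5O 1M; the lab module: 0O 4M)
4. 1 mutineer ← the storage bay.  (the storage bay: 5O 2M; the lab module: 0O 3M)
5. 3 officers → the lab module.  (the storage bay: 2O 2M; the lab module: 3O 3M)
6. 1 officer and 1 mutineer ← the storage bay.  (the storage bay: 3O 3M; the lab module: 2O 2M)
7. 3 officers → the lab module.  (the storage bay: 0O 3M; the lab module: 5O 2M)
8. 1 mutineer ← the storage bay.  (the storage bay: 0O 4M; the lab module: 5O 1M)
9. 2 mutineers → the lab module.  (the storage bay: 0O 2M; the lab module: 5O 3M)
10. 1 mutineer ← the storage bay.  (the storage bay: 0O 3M; the lab module: 5O 2M)
11. 3 mutineers → the lab module.  (the storage bay: 0O 0M; the lab module: 5O 5M)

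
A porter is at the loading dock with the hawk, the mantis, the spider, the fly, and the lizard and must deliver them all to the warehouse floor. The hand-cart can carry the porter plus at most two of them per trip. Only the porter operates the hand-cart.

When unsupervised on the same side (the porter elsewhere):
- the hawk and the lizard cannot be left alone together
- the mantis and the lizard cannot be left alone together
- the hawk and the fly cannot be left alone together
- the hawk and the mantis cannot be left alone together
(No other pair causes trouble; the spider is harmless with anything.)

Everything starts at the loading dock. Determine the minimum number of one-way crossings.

7

Counting alone: the porter can take at most 2 across per trip to the warehouse floor, so moving all 5 needs at least 3 loaded trips out, with a return between consecutive ones — at least 5 crossings.
The safety rule pushes this higher. Following every safe sequence of crossings, the most of the 5 that can be at the warehouse floor as the hand-cart arrives there on crossing 5 is 4 — never all 5.
So no plan with fewer than 7 crossings exists, and this one achieves 7:
1. Porter goes to the warehouse floor with the hawk and the mantis.  [the loading dock: the fly, the lizard, the spider | the warehouse floor: the hawk, the mantis]
2. Porter goes back to the loading dock with the hawk.  [the loading dock: the fly, the hawk, the lizard, the spider | the warehouse floor: the mantis]
3. Porter goes to the warehouse floor with the hawk and the spider.  [the loading dock: the fly, the lizard | the warehouse floor: the hawk, the mantis, the spider]
4. Porter goes back to the loading dock with the hawk.  [the loading dock: the fly, the hawk, the lizard | the warehouse floor: the mantis, the spider]
5. Porter goes to the warehouse floor with the fly and the hawk.  [the loading dock: the lizard | the warehouse floor: the fly, the hawk, the mantis, the spider]
6. Porter goes back to the loading dock with the hawk.  [the loading dock: the hawk, the lizard | the warehouse floor: the fly, the mantis, the spider]
7. Porter goes to the warehouse floor with the hawk and the lizard.  [the loading dock: — | the warehouse floor: the fly, the hawk, the lizard, the mantis, the spider]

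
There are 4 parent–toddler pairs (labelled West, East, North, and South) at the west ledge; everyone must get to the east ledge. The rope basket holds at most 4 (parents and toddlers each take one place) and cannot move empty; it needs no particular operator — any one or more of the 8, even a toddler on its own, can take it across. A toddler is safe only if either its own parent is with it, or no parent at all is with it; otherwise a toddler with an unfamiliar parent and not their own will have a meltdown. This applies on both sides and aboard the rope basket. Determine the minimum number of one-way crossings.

Counting alone: each trip to the east ledge takes at most 4 across and each return brings at least 1 back, so after t trips out (and t−1 returns) at most 4t − (t−1) of the 8 are across; that first reaches 8 at t = 3, so at least 5 crossings are needed.
The plan below uses exactly 5 crossings, so it is optimal:
1. parent West and toddler West cross → the east ledge.
2. parent West crosses ← the west ledge.
3. parent East, parent North, parent South, and parent West cross → the east ledge.
4. toddler West crosses ← the west ledge.
5. toddler East, toddler North, toddler South, and toddler West cross → the east ledge.

5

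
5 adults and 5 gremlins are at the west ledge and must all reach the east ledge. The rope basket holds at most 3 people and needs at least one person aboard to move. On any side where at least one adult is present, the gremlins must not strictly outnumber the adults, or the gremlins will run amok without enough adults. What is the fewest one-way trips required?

Counting alone: each trip to the east ledge takes at most 3 across and each return brings at least 1 back, so after t trips out (and t−1 returns) at most 3t − (t−1) of the 10 are across; that first reaches 10 at t = 5, so at least 9 crossings are needed.
The safety rule pushes this higher. Following every safe sequence of crossings, the most of the 10 that can be at the east ledge as the rope basket arrives there on crossing 9 is 9 — never all 10.
So no plan with fewer than 11 crossings exists, and this one achieves 11:
1. 2 gremlins → the east ledge.  (the west ledge: 5A 3G; the east ledge: 0A 2G)
2. 1 gremlin ← the west ledge.  (the west ledge: 5A 4G; the east ledge: 0A 1G)
3. 3 gremlins → the east ledge.  (the west ledge: 5A 1G; the east ledge: 0A 4G)
4. 1 gremlin ← the west ledge.  (the west ledge: 5A 2G; the east ledge: 0A 3G)
5. 3 adults → the east ledge.  (the west ledge: 2A 2G; the east ledge: 3A 3G)
6. 1 adult and 1 gremlin ← the west ledge.  (the west ledge: 3A 3G; the east ledge: 2A 2G)
7. 3 adults → the east ledge.  (the west ledge: 0A 3G; the east ledge: 5A 2G)
8. 1 gremlin ← the west ledge.  (the west ledge: 0A 4G; the east ledge: 5A 1G)
9. 2 gremlins → the east ledge.  (the west ledge: 0A 2G; the east ledge: 5A 3G)
10. 1 gremlin ← the west ledge.  (the west ledge: 0A 3G; the east ledge: 5A 2G)
11. 3 gremlins → the east ledge.  (the west ledge: 0A 0G; the east ledge: 5A 5G)

11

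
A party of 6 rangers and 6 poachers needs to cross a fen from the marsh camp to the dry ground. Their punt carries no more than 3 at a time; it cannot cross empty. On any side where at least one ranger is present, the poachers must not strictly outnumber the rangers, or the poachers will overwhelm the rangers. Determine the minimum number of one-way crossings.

Following every safe sequence of crossings from the start, the most of the 12 that can be at the dry ground as the punt arrives there on crossings 1, 3, 5 is 3, 5, 6 respectively; the best ever achieved is 6 of 12.
From crossing 7 on, no configuration arises that was not already reachable earlier: only 17 distinct safe configurations (who is on which side, and where the punt is) can ever be reached, none of them has everyone across, and every continuation just revisits them. They are: 0 rangers + 0 poachers across (punt back at the start); 0 rangers + 1 poacher across (punt there); 0 rangers + 1 poacher across (punt back at the start); 0 rangers + 2 poachers across (punt there); 0 rangers + 2 poachers across (punt back at the start); 0 rangers + 3 poachers across (punt there); 0 rangers + 3 poachers across (punt back at the start); 0 rangers + 4 poachers across (punt there); 0 rangers + 4 poachers across (punt back at the start); 0 rangers + 5 poachers across (punt there); 0 rangers + 5 poachers across (punt back at the start); 0 rangers + 6 poachers across (punt there); 1 ranger + 1 poacher across (punt there); 1 ranger + 1 poacher across (punt back at the start); 2 rangers + 2 poachers across (punt there); 2 rangers + 2 poachers across (punt back at the start); 3 rangers + 3 poachers across (punt there). So no valid plan exists.

impossible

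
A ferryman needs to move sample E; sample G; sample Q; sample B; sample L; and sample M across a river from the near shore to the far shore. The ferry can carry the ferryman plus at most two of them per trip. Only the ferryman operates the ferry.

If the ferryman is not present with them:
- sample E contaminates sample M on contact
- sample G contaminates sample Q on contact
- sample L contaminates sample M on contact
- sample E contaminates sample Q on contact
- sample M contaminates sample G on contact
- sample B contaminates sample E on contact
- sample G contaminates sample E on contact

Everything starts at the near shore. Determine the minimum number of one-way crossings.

Whatever the first load, the items left behind include a forbidden pair without the ferryman. No opening move is safe, so no plan exists.

impossible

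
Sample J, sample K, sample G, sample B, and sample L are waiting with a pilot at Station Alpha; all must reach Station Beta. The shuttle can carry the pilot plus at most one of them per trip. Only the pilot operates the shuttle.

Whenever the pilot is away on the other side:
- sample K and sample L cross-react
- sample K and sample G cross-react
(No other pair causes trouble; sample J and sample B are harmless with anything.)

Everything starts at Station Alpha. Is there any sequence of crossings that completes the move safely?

1. Pilot goes to Station Beta with sample K.
2. Pilot goes back to Station Alpha alone.
3. Pilot goes to Station Beta with sample J.
4. Pilot goes back to Station Alpha alone.
5. Pilot goes to Station Beta with sample G.
6. Pilot goes back to Station Alpha with sample K.
7. Pilot goes to Station Beta with sample L.
8. Pilot goes back to Station Alpha alone.
9. Pilot goes to Station Beta with sample B.
10. Pilot goes back to Station Alpha alone.
11. Pilot goes to Station Beta with sample K.

Yes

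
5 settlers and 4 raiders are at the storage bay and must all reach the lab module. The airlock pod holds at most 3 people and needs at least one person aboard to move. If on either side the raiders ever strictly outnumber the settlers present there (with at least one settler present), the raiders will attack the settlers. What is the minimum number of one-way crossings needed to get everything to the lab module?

Counting alone: each trip to the lab module takes at most 3 across and each return brings at least 1 back, so after t trips out (and t−1 returns) at most 3t − (t−1) of the 9 are across; that first reaches 9 at t = 4, so at least 7 crossings are needed.
The plan below uses exactly 7 crossings, so it is optimal:
1. 3 raiders → the lab module.  (the storage bay: 5S 1R; the lab module: 0S 3R)
2. 1 raider ← the storage bay.  (the storage bay: 5S 2R; the lab module: 0S 2R)
3. 3 settlers → the lab module.  (the storage bay: 2S 2R; the lab module: 3S 2R)
4. 1 settler ← the storage bay.  (the storage bay: 3S 2R; the lab module: 2S 2R)
5. 2 settlers and 1 raider → the lab module.  (the storage bay: 1S 1R; the lab module: 4S 3R)
6. 1 settler ← the storage bay.  (the storage bay: 2S 1R; the lab module: 3S 3R)
7. 2 settlers and 1 raider → the lab module.  (the storage bay: 0S 0R; the lab module: 5S 4R)

7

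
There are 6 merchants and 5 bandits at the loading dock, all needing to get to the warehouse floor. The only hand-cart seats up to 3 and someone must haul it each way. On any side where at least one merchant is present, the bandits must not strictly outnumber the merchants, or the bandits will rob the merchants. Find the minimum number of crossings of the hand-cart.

9

Counting alone: each trip to the warehouse floor takes at most 3 across and each return brings at least 1 back, so after t trips out (and t−1 returns) at most 3t − (t−1) of the 11 are across; that first reaches 11 at t = 5, so at least 9 crossings are needed.
The plan below uses exactly 9 crossings, so it is optimal:
1. 3 bandits → the warehouse floor.  (the loading dock: 6M 2B; the warehouse floor: 0M 3B)
2. 1 bandit ← the loading dock.  (the loading dock: 6M 3B; the warehouse floor: 0M 2B)
3. 3 merchants → the warehouse floor.  (the loading dock: 3M 3B; the warehouse floor: 3M 2B)
4. 1 merchant ← the loading dock.  (the loading dock: 4M 3B; the warehouse floor: 2M 2B)
5. 2 merchants and 1 bandit → the warehouse floor.  (the loading dock: 2M 2B; the warehouse floor: 4M 3B)
6. 1 merchant ← the loading dock.  (the loading dock: 3M 2B; the warehouse floor: 3M 3B)
7. 2 merchants and 1 bandit → the warehouse floor.  (the loading dock: 1M 1B; the warehouse floor: 5M 4B)
8. 1 merchant ← the loading dock.  (the loading dock: 2M 1B; the warehouse floor: 4M 4B)
9. 2 merchants and 1 bandit → the warehouse floor.  (the loading dock: 0M 0B; the warehouse floor: 6M 5B)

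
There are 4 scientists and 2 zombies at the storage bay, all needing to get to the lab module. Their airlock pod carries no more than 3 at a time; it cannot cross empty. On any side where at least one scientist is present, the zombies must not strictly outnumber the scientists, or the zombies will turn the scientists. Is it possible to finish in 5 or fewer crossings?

Yes

Yes — this plan uses 5 crossings (≤ 5):
1. 2 zombies → the lab module.  (the storage bay: 4S 0Z; the lab module: 0S 2Z)
2. 1 zombie ← the storage bay.  (the storage bay: 4S 1Z; the lab module: 0S 1Z)
3. 2 scientists and 1 zombie → the lab module.  (the storage bay: 2S 0Z; the lab module: 2S 2Z)
4. 1 zombie ← the storage bay.  (the storage bay: 2S 1Z; the lab module: 2S 1Z)
5. 2 scientists and 1 zombie → the lab module.  (the storage bay: 0S 0Z; the lab module: 4S 2Z)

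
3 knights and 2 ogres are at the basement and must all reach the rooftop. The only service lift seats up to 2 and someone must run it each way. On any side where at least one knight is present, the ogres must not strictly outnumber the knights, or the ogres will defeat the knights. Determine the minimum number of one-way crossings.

7

Counting alone: each trip to the rooftop takes at most 2 across and each return brings at least 1 back, so after t trips out (and t−1 returns) at most 2t − (t−1) of the 5 are across; that first reaches 5 at t = 4, so at least 7 crossings are needed.
The plan below uses exactly 7 crossings, so it is optimal:
1. 2 ogres → the rooftop.  (the basement: 3K 0O; the rooftop: 0K 2O)
2. 1 ogre ← the basement.  (the basement: 3K 1O; the rooftop: 0K 1O)
3. 2 knights → the rooftop.  (the basement: 1K 1O; the rooftop: 2K 1O)
4. 1 knight ← the basement.  (the basement: 2K 1O; the rooftop: 1K 1O)
5. 1 knight and 1 ogre → the rooftop.  (the basement: 1K 0O; the rooftop: 2K 2O)
6. 1 ogre ← the basement.  (the basement: 1K 1O; the rooftop: 2K 1O)
7. 1 knight and 1 ogre → the rooftop.  (the basement: 0K 0O; the rooftop: 3K 2O)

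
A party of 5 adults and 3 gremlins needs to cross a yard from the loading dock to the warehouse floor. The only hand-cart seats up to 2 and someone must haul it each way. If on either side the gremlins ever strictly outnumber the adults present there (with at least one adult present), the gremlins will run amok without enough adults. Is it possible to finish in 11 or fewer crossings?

No

Counting alone: each trip to the warehouse floor takes at most 2 across and each return brings at least 1 back, so after t trips out (and t−1 returns) at most 2t − (t−1) of the 8 are across; that first reaches 8 at t = 7, so at least 13 crossings are needed.
Since 11 < 13, 11 crossings cannot be enough. (The shortest complete plan in fact takes 13:)
1. 2 gremlins → the warehouse floor.  (the loading dock: 5A 1G; the warehouse floor: 0A 2G)
2. 1 gremlin ← the loading dock.  (the loading dock: 5A 2G; the warehouse floor: 0A 1G)
3. 2 gremlins → the warehouse floor.  (the loading dock: 5A 0G; the warehouse floor: 0A 3G)
4. 1 gremlin ← the loading dock.  (the loading dock: 5A 1G; the warehouse floor: 0A 2G)
5. 2 adults → the warehouse floor.  (the loading dock: 3A 1G; the warehouse floor: 2A 2G)
6. 1 gremlin ← the loading dock.  (the loading dock: 3A 2G; the warehouse floor: 2A 1G)
7. 1 adult and 1 gremlin → the warehouse floor.  (the loading dock: 2A 1G; the warehouse floor: 3A 2G)
8. 1 gremlin ← the loading dock.  (the loading dock: 2A 2G; the warehouse floor: 3A 1G)
9. 2 gremlins → the warehouse floor.  (the loading dock: 2A 0G; the warehouse floor: 3A 3G)
10. 1 gremlin ← the loading dock.  (the loading dock: 2A 1G; the warehouse floor: 3A 2G)
11. 1 adult and 1 gremlin → the warehouse floor.  (the loading dock: 1A 0G; the warehouse floor: 4A 3G)
12. 1 gremlin ← the loading dock.  (the loading dock: 1A 1G; the warehouse floor: 4A 2G)
13. 1 adult and 1 gremlin → the warehouse floor.  (the loading dock: 0A 0G; the warehouse floor: 5A 3G)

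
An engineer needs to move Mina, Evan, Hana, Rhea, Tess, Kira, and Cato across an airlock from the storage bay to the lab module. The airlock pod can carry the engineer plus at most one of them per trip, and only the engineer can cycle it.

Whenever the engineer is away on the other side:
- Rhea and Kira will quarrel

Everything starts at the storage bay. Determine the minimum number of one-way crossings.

Counting alone: the engineer can take at most 1 across per trip to the lab module, so moving all 7 needs at least 7 loaded trips out, with a return between consecutive ones — at least 13 crossings.
The plan below uses exactly 13 crossings, so it is optimal:
1. Engineer goes to the lab module with Rhea.  [the storage bay: Cato, Evan, Hana, Kira, Mina, Tess | the lab module: Rhea]
2. Engineer goes back to the storage bay alone.  [the storage bay: Cato, Evan, Hana, Kira, Mina, Tess | the lab module: Rhea]
3. Engineer goes to the lab module with Mina.  [the storage bay: Cato, Evan, Hana, Kira, Tess | the lab module: Mina, Rhea]
4. Engineer goes back to the storage bay alone.  [the storage bay: Cato, Evan, Hana, Kira, Tess | the lab module: Mina, Rhea]
5. Engineer goes to the lab module with Evan.  [the storage bay: Cato, Hana, Kira, Tess | the lab module: Evan, Mina, Rhea]
6. Engineer goes back to the storage bay alone.  [the storage bay: Cato, Hana, Kira, Tess | the lab module: Evan, Mina, Rhea]
7. Engineer goes to the lab module with Hana.  [the storage bay: Cato, Kira, Tess | the lab module: Evan, Hana, Mina, Rhea]
8. Engineer goes back to the storage bay alone.  [the storage bay: Cato, Kira, Tess | the lab module: Evan, Hana, Mina, Rhea]
9. Engineer goes to the lab module with Tess.  [the storage bay: Cato, Kira | the lab module: Evan, Hana, Mina, Rhea, Tess]
10. Engineer goes back to the storage bay alone.  [the storage bay: Cato, Kira | the lab module: Evan, Hana, Mina, Rhea, Tess]
11. Engineer goes to the lab module with Cato.  [the storage bay: Kira | the lab module: Cato, Evan, Hana, Mina, Rhea, Tess]
12. Engineer goes back to the storage bay alone.  [the storage bay: Kira | the lab module: Cato, Evan, Hana, Mina, Rhea, Tess]
13. Engineer goes to the lab module with Kira.  [the storage bay: — | the lab module: Cato, Evan, Hana, Kira, Mina, Rhea, Tess]

13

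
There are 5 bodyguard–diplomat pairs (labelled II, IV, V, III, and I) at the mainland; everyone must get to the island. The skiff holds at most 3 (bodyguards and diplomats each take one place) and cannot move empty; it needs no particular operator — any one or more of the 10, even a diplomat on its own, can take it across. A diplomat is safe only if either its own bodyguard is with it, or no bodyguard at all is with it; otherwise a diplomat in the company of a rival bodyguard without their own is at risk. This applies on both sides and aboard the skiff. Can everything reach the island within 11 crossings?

Yes

Yes — this plan uses 11 crossings (≤ 11):
1. bodyguard II and diplomat II cross → the island.
2. bodyguard II crosses ← the mainland.
3. diplomat III, diplomat IV, and diplomat V cross → the island.
4. diplomat II crosses ← the mainland.
5. bodyguard III, bodyguard IV, and bodyguard V cross → the island.
6. bodyguard IV and diplomat IV cross ← the mainland.
7. bodyguard I, bodyguard II, and bodyguard IV cross → the island.
8. diplomat V crosses ← the mainland.
9. diplomat II and diplomat IV cross → the island.
10. diplomat II crosses ← the mainland.
11. diplomat I, diplomat II, and diplomat V cross → the island.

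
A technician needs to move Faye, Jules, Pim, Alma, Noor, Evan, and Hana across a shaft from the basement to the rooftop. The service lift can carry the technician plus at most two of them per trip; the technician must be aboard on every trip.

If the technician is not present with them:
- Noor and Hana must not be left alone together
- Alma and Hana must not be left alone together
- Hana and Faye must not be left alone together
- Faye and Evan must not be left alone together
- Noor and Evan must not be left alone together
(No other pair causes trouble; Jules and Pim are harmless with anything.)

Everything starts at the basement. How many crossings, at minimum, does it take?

Counting alone: the technician can take at most 2 across per trip to the rooftop, so moving all 7 needs at least 4 loaded trips out, with a return between consecutive ones — at least 7 crossings.
The safety rule pushes this higher. Following every safe sequence of crossings, the most of the 7 that can be at the rooftop as the service lift arrives there on crossing 7 is 6 — never all 7.
So no plan with fewer than 9 crossings exists, and this one achieves 9:
1. Technician goes to the rooftop with Evan and Hana.  [the basement: Alma, Faye, Jules, Noor, Pim | the rooftop: Evan, Hana]
2. Technician goes back to the basement alone.  [the basement: Alma, Faye, Jules, Noor, Pim | the rooftop: Evan, Hana]
3. Technician goes to the rooftop with Faye.  [the basement: Alma, Jules, Noor, Pim | the rooftop: Evan, Faye, Hana]
4. Technician goes back to the basement with Evan and Hana.  [the basement: Alma, Evan, Hana, Jules, Noor, Pim | the rooftop: Faye]
5. Technician goes to the rooftop with Alma and Noor.  [the basement: Evan, Hana, Jules, Pim | the rooftop: Alma, Faye, Noor]
6. Technician goes back to the basement alone.  [the basement: Evan, Hana, Jules, Pim | the rooftop: Alma, Faye, Noor]
7. Technician goes to the rooftop with Jules and Pim.  [the basement: Evan, Hana | the rooftop: Alma, Faye, Jules, Noor, Pim]
8. Technician goes back to the basement alone.  [the basement: Evan, Hana | the rooftop: Alma, Faye, Jules, Noor, Pim]
9. Technician goes to the rooftop with Evan and Hana.  [the basement: — | the rooftop: Alma, Evan, Faye, Hana, Jules, Noor, Pim]

9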